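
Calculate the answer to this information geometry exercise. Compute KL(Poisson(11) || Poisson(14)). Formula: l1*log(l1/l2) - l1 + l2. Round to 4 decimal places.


KL divergence for Poisson:
KL = l1*log(l1/l2) - l1 + l2.
l1 = 11, l2 = 14.
log(11/14) = -0.241162.
l1*log(l1/l2) = 11 * -0.241162 = -2.652783.
KL = -2.652783 - 11 + 14 = 0.3472

0.3472


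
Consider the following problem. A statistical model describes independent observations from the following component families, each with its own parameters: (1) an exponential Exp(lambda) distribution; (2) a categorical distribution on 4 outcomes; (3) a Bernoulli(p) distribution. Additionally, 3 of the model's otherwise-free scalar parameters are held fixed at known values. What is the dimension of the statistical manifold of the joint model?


The dimension of a statistical manifold equals the number of free
(independent) real parameters of the model. For a product of independent
blocks the parameter counts add.
- exponential (lambda): 1.
- categorical on 4 outcomes (probabilities sum to 1): 4-1 = 3.
- Bernoulli (p): 1.
Total = 1 + 3 + 1 = 5.
3 parameter(s) fixed at known values: 5 - 3 = 2.
Dimension = 2

2


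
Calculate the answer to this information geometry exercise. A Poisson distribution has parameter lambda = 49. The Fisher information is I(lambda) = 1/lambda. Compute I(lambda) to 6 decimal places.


Fisher information for Poisson: I(lambda) = 1/lambda.
lambda = 49.
I(lambda) = 1/49 = 0.020408

0.020408


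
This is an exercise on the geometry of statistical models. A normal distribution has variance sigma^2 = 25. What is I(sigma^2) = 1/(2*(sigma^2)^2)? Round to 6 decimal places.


Fisher information for variance: I(sigma^2) = 1/(2*sigma^4).
sigma^2 = 25, so sigma^4 = 625.
I = 1/(2*625) = 1/1250 = 0.000800

0.000800


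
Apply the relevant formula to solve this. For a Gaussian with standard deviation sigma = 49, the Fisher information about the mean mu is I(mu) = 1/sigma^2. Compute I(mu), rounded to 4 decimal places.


The Fisher information for the mean of a normal distribution is I(mu) = 1/sigma^2.
sigma = 49, so sigma^2 = 2401.
I(mu) = 1/2401 = 0.0004

0.0004


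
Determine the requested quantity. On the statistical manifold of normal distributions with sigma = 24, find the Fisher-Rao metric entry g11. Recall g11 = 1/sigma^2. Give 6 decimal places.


For the 2-parameter normal family, the Fisher metric has:
  g11 = 1/sigma^2, g22 = 2/sigma^2.
sigma = 24, sigma^2 = 576.
g11 = 0.001736

0.001736


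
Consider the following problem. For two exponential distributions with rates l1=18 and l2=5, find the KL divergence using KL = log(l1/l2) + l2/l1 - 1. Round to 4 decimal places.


KL divergence for exponential family:
KL = log(l1/l2) + l2/l1 - 1.
log(18/5) = 1.280934.
5/18 = 0.277778.
KL = 1.280934 + 0.277778 - 1 = 0.5587

0.5587


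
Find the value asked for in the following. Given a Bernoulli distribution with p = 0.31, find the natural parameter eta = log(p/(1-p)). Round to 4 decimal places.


Natural parameter for Bernoulli: eta = log(p/(1-p)).
p = 0.31, 1-p = 0.69.
p/(1-p) = 0.449275.
eta = log(0.449275) = -0.8001

-0.8001


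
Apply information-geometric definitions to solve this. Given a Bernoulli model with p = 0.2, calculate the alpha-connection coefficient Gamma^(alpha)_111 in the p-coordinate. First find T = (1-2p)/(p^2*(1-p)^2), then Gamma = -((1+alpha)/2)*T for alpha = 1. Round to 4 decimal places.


Skewness (Amari-Chentsov) tensor: T = (1-2p)/(p^2*(1-p)^2).
p = 0.2, 1-2p = 0.6, p^2 = 0.04, (1-p)^2 = 0.64.
T = 0.6/(0.04 * 0.64) = 23.4375.
In the p-coordinate, Gamma^(alpha) = Gamma^(0) - (alpha/2)*T with Gamma^(0) = (1/2)*g'(p) = -T/2,
so Gamma^(alpha) = -((1+alpha)/2)*T.
alpha = 1, -(1+alpha)/2 = -1.0.
Gamma = -1.0 * 23.4375 = -23.4375

-23.4375


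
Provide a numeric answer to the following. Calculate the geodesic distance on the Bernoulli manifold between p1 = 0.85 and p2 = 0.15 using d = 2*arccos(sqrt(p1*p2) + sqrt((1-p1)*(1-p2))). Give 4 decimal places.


Geodesic distance on Bernoulli manifold:
d(p1,p2) = 2*arccos(sqrt(p1*p2) + sqrt((1-p1)*(1-p2))).
sqrt(p1*p2) = sqrt(0.85*0.15) = 0.357071.
sqrt((1-p1)*(1-p2)) = sqrt(0.15*0.85) = 0.357071.
arg = 0.357071 + 0.357071 = 0.714143.
d = 2*arccos(0.714143) = 1.5508

1.5508


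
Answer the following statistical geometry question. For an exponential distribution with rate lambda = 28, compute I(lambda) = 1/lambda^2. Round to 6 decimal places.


Fisher information for exponential: I(lambda) = 1/lambda^2.
lambda = 28, lambda^2 = 784.
I = 1/784 = 0.001276

0.001276


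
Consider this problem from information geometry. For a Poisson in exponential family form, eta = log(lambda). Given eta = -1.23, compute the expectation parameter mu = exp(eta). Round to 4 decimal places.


Expectation parameter for Poisson exponential family:
mu = exp(eta).
eta = -1.23.
mu = exp(-1.23) = 0.2923

0.2923


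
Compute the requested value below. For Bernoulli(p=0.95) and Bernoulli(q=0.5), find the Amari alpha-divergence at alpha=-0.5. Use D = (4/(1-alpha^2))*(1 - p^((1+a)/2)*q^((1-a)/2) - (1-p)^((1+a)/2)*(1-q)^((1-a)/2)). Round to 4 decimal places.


Amari alpha-divergence:
D = (4/(1-alpha^2))*(1 - p^((1+a)/2)*q^((1-a)/2) - (1-p)^((1+a)/2)*(1-q)^((1-a)/2)).
alpha = -0.5, p = 0.95, q = 0.5.
e1 = (1+alpha)/2 = 0.25, e2 = (1-alpha)/2 = 0.75.
t1 = p^e1 * q^e2 = 0.95^0.25 * 0.5^0.75 = 0.587027.
t2 = (1-p)^e1 * (1-q)^e2 = 0.05^0.25 * 0.5^0.75 = 0.281171.
4/(1-alpha^2) = 5.333333.
D = 5.333333*(1 - 0.587027 - 0.281171) = 0.7029

0.7029


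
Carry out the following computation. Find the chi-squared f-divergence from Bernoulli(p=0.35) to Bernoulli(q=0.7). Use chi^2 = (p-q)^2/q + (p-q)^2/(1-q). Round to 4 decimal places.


Chi-squared divergence between Bernoulli distributions:
chi^2 = (p-q)^2/q + (p-q)^2/(1-q).
p = 0.35, q = 0.7, p-q = -0.35.
(p-q)^2 = 0.1225.
term1 = 0.1225/0.7 = 0.175.
term2 = 0.1225/0.3 = 0.408333.
chi^2 = 0.175 + 0.408333 = 0.5833

0.5833


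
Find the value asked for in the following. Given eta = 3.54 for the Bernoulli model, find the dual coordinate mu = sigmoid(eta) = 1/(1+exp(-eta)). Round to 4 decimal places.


Dual coordinate (expectation parameter) for Bernoulli:
mu = 1/(1+exp(-eta)).
eta = 3.54.
exp(-eta) = exp(-3.54) = 0.029013.
mu = 1/(1+0.029013) = 0.9718

0.9718


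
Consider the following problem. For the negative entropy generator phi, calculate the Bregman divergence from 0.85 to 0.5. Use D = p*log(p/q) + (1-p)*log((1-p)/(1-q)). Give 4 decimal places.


Bregman divergence with negative entropy generator:
D = p*log(p/q) + (1-p)*log((1-p)/(1-q)).
p = 0.85, q = 0.5.
p*log(p/q) = 0.85*log(0.85/0.5) = 0.451034.
(1-p)*log((1-p)/(1-q)) = 0.15*log(0.15/0.5) = -0.180596.
D = 0.451034 + -0.180596 = 0.2704

0.2704


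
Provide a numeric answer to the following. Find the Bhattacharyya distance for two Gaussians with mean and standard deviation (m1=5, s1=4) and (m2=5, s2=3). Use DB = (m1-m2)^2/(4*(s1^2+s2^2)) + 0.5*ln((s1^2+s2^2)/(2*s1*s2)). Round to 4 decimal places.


Bhattacharyya distance between two Gaussians:
DB = (m1-m2)^2/(4*(s1^2+s2^2)) + (1/2)*ln((s1^2+s2^2)/(2*s1*s2)).
(m1-m2)^2 = (0)^2 = 0.
s1^2+s2^2 = 16 + 9 = 25.
term1 = 0/100 = 0.0.
term2 = 0.5*ln(25/24.0) = 0.020411.
DB = 0.0 + 0.020411 = 0.0204

0.0204


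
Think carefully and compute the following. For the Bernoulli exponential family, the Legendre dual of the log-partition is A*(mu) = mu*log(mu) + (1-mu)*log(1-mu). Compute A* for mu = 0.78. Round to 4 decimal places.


Legendre transform for Bernoulli:
A*(mu) = mu*log(mu) + (1-mu)*log(1-mu).
mu = 0.78, 1-mu = 0.22.
mu*log(mu) = 0.78*log(0.78) = -0.1938.
(1-mu)*log(1-mu) = 0.22*log(0.22) = -0.333108.
A* = -0.1938 + -0.333108 = -0.5269

-0.5269


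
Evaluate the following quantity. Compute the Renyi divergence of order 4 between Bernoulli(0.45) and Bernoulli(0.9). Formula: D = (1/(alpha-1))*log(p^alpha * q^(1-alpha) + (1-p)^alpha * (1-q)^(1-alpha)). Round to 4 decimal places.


Renyi divergence of order alpha between Bernoulli distributions:
D = (1/(alpha-1))*log(p^alpha * q^(1-alpha) + (1-p)^alpha * (1-q)^(1-alpha)).
alpha = 4, p = 0.45, q = 0.9.
p^alpha * q^(1-alpha) = 0.45^4 * 0.9^-3 = 0.05625.
(1-p)^alpha * (1-q)^(1-alpha) = 0.55^4 * 0.1^-3 = 91.50625.
sum = 0.05625 + 91.50625 = 91.5625.
D = (1/3)*log(91.5625) = 1.5057

1.5057


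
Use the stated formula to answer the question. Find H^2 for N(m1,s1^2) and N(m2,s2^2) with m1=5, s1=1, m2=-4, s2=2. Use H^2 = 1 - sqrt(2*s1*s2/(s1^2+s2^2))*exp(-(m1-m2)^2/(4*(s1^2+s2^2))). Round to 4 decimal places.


Squared Hellinger distance for Gaussians:
H^2 = 1 - sqrt(2*s1*s2/(s1^2+s2^2)) * exp(-(m1-m2)^2/(4*(s1^2+s2^2))).
s1^2 = 1, s2^2 = 4, s1^2+s2^2 = 5.
sqrt(2*1*2/(5)) = 0.894427.
(m1-m2)^2 = (9)^2 = 81.
exp(-81/(4*5)) = exp(-4.05) = 0.017422.
H^2 = 1 - 0.894427*0.017422 = 0.9844

0.9844


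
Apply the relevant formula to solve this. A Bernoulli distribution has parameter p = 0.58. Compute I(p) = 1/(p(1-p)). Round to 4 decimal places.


For Bernoulli(p), Fisher information is I(p) = 1/(p*(1-p)).
p = 0.58, 1-p = 0.42.
p*(1-p) = 0.2436.
I(p) = 1/0.2436 = 4.1051

4.1051


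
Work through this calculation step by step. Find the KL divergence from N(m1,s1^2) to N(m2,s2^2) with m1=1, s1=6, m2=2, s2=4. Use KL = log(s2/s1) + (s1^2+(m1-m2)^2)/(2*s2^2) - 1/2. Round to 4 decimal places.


KL divergence between normal distributions:
KL = log(s2/s1) + (s1^2 + (m1-m2)^2)/(2*s2^2) - 1/2.
log(4/6) = -0.405465.
(6^2 + (1-2)^2)/(2*4^2) = (36 + 1)/32 = 1.15625.
KL = -0.405465 + 1.15625 - 0.5 = 0.2508

0.2508


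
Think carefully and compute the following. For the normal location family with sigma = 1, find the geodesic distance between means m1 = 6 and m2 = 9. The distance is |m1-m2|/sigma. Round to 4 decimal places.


On the fixed-variance normal subfamily, geodesic distance = |m1-m2|/sigma.
|6 - 9| = 3.
sigma = 1.
d = 3/1 = 3.0000

3.0000


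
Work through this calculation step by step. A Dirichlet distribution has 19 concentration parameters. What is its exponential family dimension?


Exponential family dimension calculation:
Dirichlet with 19 components has 19 natural parameters.

19


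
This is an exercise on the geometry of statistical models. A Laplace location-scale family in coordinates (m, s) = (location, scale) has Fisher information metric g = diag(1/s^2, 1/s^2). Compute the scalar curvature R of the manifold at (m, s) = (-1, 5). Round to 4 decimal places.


The metric has the form g = (A dm^2 + B ds^2)/s^2 with A = 1, B = 1.
Substitute u = sqrt(A/B)*m: g = B*(du^2 + ds^2)/s^2, i.e. B times the
Poincare upper half-plane metric, which has constant Gaussian curvature -1.
Scaling a 2D metric by a constant c divides the Gaussian curvature by c,
so K = -1/B = -1/(1) = -1.0000 everywhere (the point (m, s) = (-1, 5) is irrelevant:
the curvature is constant).
Scalar curvature in dimension 2: R = 2K = -2/(1) = -2.0000.

-2.0000


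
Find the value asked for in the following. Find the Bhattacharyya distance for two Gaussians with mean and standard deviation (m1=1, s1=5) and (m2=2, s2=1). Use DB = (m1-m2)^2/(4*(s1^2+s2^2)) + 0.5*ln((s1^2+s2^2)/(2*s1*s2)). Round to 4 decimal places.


Bhattacharyya distance between two Gaussians:
DB = (m1-m2)^2/(4*(s1^2+s2^2)) + (1/2)*ln((s1^2+s2^2)/(2*s1*s2)).
(m1-m2)^2 = (-1)^2 = 1.
s1^2+s2^2 = 25 + 1 = 26.
term1 = 1/104 = 0.009615.
term2 = 0.5*ln(26/10.0) = 0.477756.
DB = 0.009615 + 0.477756 = 0.4874

0.4874


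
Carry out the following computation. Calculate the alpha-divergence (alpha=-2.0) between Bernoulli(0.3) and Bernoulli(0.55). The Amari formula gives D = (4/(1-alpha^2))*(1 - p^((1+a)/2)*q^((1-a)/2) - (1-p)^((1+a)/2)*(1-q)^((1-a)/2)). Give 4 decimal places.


Amari alpha-divergence:
D = (4/(1-alpha^2))*(1 - p^((1+a)/2)*q^((1-a)/2) - (1-p)^((1+a)/2)*(1-q)^((1-a)/2)).
alpha = -2.0, p = 0.3, q = 0.55.
e1 = (1+alpha)/2 = -0.5, e2 = (1-alpha)/2 = 1.5.
t1 = p^e1 * q^e2 = 0.3^-0.5 * 0.55^1.5 = 0.744704.
t2 = (1-p)^e1 * (1-q)^e2 = 0.7^-0.5 * 0.45^1.5 = 0.360803.
4/(1-alpha^2) = -1.333333.
D = -1.333333*(1 - 0.744704 - 0.360803) = 0.1407

0.1407


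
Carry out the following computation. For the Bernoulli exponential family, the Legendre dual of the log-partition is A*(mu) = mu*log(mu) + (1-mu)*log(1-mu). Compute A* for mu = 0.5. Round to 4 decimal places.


Legendre transform for Bernoulli:
A*(mu) = mu*log(mu) + (1-mu)*log(1-mu).
mu = 0.5, 1-mu = 0.5.
mu*log(mu) = 0.5*log(0.5) = -0.346574.
(1-mu)*log(1-mu) = 0.5*log(0.5) = -0.346574.
A* = -0.346574 + -0.346574 = -0.6931

-0.6931


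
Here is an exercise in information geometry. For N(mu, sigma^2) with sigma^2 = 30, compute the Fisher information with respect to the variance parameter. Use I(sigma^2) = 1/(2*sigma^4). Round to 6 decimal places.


Fisher information for variance: I(sigma^2) = 1/(2*sigma^4).
sigma^2 = 30, so sigma^4 = 900.
I = 1/(2*900) = 1/1800 = 0.000556

0.000556


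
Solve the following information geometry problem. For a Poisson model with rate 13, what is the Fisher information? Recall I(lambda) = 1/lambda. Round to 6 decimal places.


Fisher information for Poisson: I(lambda) = 1/lambda.
lambda = 13.
I(lambda) = 1/13 = 0.076923

0.076923


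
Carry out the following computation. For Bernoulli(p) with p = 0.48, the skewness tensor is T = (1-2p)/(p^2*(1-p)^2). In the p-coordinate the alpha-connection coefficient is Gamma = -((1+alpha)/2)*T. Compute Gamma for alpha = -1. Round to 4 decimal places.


Skewness (Amari-Chentsov) tensor: T = (1-2p)/(p^2*(1-p)^2).
p = 0.48, 1-2p = 0.04, p^2 = 0.2304, (1-p)^2 = 0.2704.
T = 0.04/(0.2304 * 0.2704) = 0.642053.
In the p-coordinate, Gamma^(alpha) = Gamma^(0) - (alpha/2)*T with Gamma^(0) = (1/2)*g'(p) = -T/2,
so Gamma^(alpha) = -((1+alpha)/2)*T.
alpha = -1, -(1+alpha)/2 = 0.0.
Gamma = 0.0 * 0.642053 = 0.0000

0.0000


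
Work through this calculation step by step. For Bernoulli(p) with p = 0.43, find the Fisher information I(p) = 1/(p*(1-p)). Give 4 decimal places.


For Bernoulli(p), Fisher information is I(p) = 1/(p*(1-p)).
p = 0.43, 1-p = 0.57.
p*(1-p) = 0.2451.
I(p) = 1/0.2451 = 4.0800

4.0800


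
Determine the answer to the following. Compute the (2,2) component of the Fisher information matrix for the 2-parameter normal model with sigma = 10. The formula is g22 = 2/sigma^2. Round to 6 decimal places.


For the 2-parameter normal family, the Fisher metric has:
  g11 = 1/sigma^2, g22 = 2/sigma^2.
sigma = 10, sigma^2 = 100.
g22 = 0.020000

0.020000


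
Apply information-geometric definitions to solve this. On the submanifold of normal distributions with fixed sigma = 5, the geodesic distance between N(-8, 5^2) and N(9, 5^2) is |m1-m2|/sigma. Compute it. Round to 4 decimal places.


On the fixed-variance normal subfamily, geodesic distance = |m1-m2|/sigma.
|-8 - 9| = 17.
sigma = 5.
d = 17/5 = 3.4000

3.4000


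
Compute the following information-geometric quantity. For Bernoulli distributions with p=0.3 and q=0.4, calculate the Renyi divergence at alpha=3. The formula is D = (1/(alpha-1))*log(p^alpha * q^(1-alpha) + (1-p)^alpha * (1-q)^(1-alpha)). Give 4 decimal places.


Renyi divergence of order alpha between Bernoulli distributions:
D = (1/(alpha-1))*log(p^alpha * q^(1-alpha) + (1-p)^alpha * (1-q)^(1-alpha)).
alpha = 3, p = 0.3, q = 0.4.
p^alpha * q^(1-alpha) = 0.3^3 * 0.4^-2 = 0.16875.
(1-p)^alpha * (1-q)^(1-alpha) = 0.7^3 * 0.6^-2 = 0.952778.
sum = 0.16875 + 0.952778 = 1.121528.
D = (1/2)*log(1.121528) = 0.0573

0.0573


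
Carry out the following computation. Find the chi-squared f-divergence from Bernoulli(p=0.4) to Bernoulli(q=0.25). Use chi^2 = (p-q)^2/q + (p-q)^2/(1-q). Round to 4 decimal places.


Chi-squared divergence between Bernoulli distributions:
chi^2 = (p-q)^2/q + (p-q)^2/(1-q).
p = 0.4, q = 0.25, p-q = 0.15.
(p-q)^2 = 0.0225.
term1 = 0.0225/0.25 = 0.09.
term2 = 0.0225/0.75 = 0.03.
chi^2 = 0.09 + 0.03 = 0.1200

0.1200


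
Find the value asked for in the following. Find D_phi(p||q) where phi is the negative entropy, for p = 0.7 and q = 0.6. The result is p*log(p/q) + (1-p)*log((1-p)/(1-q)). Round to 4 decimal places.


Bregman divergence with negative entropy generator:
D = p*log(p/q) + (1-p)*log((1-p)/(1-q)).
p = 0.7, q = 0.6.
p*log(p/q) = 0.7*log(0.7/0.6) = 0.107905.
(1-p)*log((1-p)/(1-q)) = 0.3*log(0.3/0.4) = -0.086305.
D = 0.107905 + -0.086305 = 0.0216

0.0216


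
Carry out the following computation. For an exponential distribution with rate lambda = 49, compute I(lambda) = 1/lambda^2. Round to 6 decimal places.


Fisher information for exponential: I(lambda) = 1/lambda^2.
lambda = 49, lambda^2 = 2401.
I = 1/2401 = 0.000416

0.000416


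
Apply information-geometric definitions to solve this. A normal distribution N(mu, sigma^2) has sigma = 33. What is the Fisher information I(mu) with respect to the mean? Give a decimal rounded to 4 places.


The Fisher information for the mean of a normal distribution is I(mu) = 1/sigma^2.
sigma = 33, so sigma^2 = 1089.
I(mu) = 1/1089 = 0.0009

0.0009


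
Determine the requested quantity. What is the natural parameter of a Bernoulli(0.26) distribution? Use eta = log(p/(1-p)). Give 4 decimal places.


Natural parameter for Bernoulli: eta = log(p/(1-p)).
p = 0.26, 1-p = 0.74.
p/(1-p) = 0.351351.
eta = log(0.351351) = -1.0460

-1.0460


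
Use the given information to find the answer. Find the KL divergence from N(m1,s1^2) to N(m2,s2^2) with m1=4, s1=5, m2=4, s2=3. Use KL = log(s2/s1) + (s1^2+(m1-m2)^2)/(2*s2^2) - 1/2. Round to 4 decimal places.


KL divergence between normal distributions:
KL = log(s2/s1) + (s1^2 + (m1-m2)^2)/(2*s2^2) - 1/2.
log(3/5) = -0.510826.
(5^2 + (4-4)^2)/(2*3^2) = (25 + 0)/18 = 1.388889.
KL = -0.510826 + 1.388889 - 0.5 = 0.3781

0.3781


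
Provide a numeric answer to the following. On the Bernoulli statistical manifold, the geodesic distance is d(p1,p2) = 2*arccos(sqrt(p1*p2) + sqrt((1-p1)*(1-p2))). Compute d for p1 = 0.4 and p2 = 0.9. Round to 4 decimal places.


Geodesic distance on Bernoulli manifold:
d(p1,p2) = 2*arccos(sqrt(p1*p2) + sqrt((1-p1)*(1-p2))).
sqrt(p1*p2) = sqrt(0.4*0.9) = 0.6.
sqrt((1-p1)*(1-p2)) = sqrt(0.6*0.1) = 0.244949.
arg = 0.6 + 0.244949 = 0.844949.
d = 2*arccos(0.844949) = 1.1287

1.1287


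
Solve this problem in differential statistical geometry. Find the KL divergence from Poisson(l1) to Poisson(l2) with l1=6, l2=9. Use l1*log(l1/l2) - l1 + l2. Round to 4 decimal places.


KL divergence for Poisson:
KL = l1*log(l1/l2) - l1 + l2.
l1 = 6, l2 = 9.
log(6/9) = -0.405465.
l1*log(l1/l2) = 6 * -0.405465 = -2.432791.
KL = -2.432791 - 6 + 9 = 0.5672

0.5672


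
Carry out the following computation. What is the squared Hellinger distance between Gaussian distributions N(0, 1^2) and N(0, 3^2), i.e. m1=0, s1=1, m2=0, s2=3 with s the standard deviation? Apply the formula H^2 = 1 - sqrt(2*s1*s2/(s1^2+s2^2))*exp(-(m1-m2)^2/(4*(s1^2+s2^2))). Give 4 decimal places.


Squared Hellinger distance for Gaussians:
H^2 = 1 - sqrt(2*s1*s2/(s1^2+s2^2)) * exp(-(m1-m2)^2/(4*(s1^2+s2^2))).
s1^2 = 1, s2^2 = 9, s1^2+s2^2 = 10.
sqrt(2*1*3/(10)) = 0.774597.
(m1-m2)^2 = (0)^2 = 0.
exp(-0/(4*10)) = exp(0.0) = 1.0.
H^2 = 1 - 0.774597*1.0 = 0.2254

0.2254


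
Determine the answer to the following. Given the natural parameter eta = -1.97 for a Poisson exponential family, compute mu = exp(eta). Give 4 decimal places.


Expectation parameter for Poisson exponential family:
mu = exp(eta).
eta = -1.97.
mu = exp(-1.97) = 0.1395

0.1395


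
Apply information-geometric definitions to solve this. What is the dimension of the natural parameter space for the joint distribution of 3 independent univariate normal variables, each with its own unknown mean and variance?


Exponential family dimension calculation:
Each univariate normal has two natural parameters (mu/sigma^2 and -1/(2 sigma^2)).
With 3 independent components, dim = 2 * 3 = 6.

6


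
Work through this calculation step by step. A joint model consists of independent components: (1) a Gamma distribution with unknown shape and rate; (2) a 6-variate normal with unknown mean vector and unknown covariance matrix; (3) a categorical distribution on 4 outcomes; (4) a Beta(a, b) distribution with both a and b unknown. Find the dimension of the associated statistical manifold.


The dimension of a statistical manifold equals the number of free
(independent) real parameters of the model. For a product of independent
blocks the parameter counts add.
- Gamma (shape, rate): 2.
- 6-variate normal: 6 (mean) + 6*7/2 = 21 (symmetric covariance) = 27.
- categorical on 4 outcomes (probabilities sum to 1): 4-1 = 3.
- Beta (a, b): 2.
Total = 2 + 27 + 3 + 2 = 34.
Dimension = 34

34


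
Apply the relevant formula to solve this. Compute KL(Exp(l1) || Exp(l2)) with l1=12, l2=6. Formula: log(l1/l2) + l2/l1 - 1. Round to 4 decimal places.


KL divergence for exponential family:
KL = log(l1/l2) + l2/l1 - 1.
log(12/6) = 0.693147.
6/12 = 0.5.
KL = 0.693147 + 0.5 - 1 = 0.1931

0.1931


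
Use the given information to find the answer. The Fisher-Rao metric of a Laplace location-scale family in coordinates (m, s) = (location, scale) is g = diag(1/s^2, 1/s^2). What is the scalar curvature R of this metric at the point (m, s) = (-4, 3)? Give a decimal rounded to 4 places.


The metric has the form g = (A dm^2 + B ds^2)/s^2 with A = 1, B = 1.
Substitute u = sqrt(A/B)*m: g = B*(du^2 + ds^2)/s^2, i.e. B times the
Poincare upper half-plane metric, which has constant Gaussian curvature -1.
Scaling a 2D metric by a constant c divides the Gaussian curvature by c,
so K = -1/B = -1/(1) = -1.0000 everywhere (the point (m, s) = (-4, 3) is irrelevant:
the curvature is constant).
Scalar curvature in dimension 2: R = 2K = -2/(1) = -2.0000.

-2.0000


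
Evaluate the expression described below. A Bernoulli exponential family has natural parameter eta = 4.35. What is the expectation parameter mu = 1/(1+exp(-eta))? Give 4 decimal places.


Dual coordinate (expectation parameter) for Bernoulli:
mu = 1/(1+exp(-eta)).
eta = 4.35.
exp(-eta) = exp(-4.35) = 0.012907.
mu = 1/(1+0.012907) = 0.9873

0.9873


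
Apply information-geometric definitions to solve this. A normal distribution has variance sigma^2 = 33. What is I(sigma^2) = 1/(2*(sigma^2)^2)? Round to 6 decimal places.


Fisher information for variance: I(sigma^2) = 1/(2*sigma^4).
sigma^2 = 33, so sigma^4 = 1089.
I = 1/(2*1089) = 1/2178 = 0.000459

0.000459


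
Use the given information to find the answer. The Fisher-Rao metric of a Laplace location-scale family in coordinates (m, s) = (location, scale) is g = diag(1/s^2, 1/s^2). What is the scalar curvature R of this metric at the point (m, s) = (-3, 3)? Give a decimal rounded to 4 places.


The metric has the form g = (A dm^2 + B ds^2)/s^2 with A = 1, B = 1.
Substitute u = sqrt(A/B)*m: g = B*(du^2 + ds^2)/s^2, i.e. B times the
Poincare upper half-plane metric, which has constant Gaussian curvature -1.
Scaling a 2D metric by a constant c divides the Gaussian curvature by c,
so K = -1/B = -1/(1) = -1.0000 everywhere (the point (m, s) = (-3, 3) is irrelevant:
the curvature is constant).
Scalar curvature in dimension 2: R = 2K = -2/(1) = -2.0000.

-2.0000


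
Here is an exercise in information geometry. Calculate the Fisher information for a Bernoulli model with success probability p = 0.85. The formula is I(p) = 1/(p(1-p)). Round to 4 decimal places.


For Bernoulli(p), Fisher information is I(p) = 1/(p*(1-p)).
p = 0.85, 1-p = 0.15.
p*(1-p) = 0.1275.
I(p) = 1/0.1275 = 7.8431

7.8431


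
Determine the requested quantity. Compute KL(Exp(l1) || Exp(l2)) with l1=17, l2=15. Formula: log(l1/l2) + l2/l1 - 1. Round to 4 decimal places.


KL divergence for exponential family:
KL = log(l1/l2) + l2/l1 - 1.
log(17/15) = 0.125163.
15/17 = 0.882353.
KL = 0.125163 + 0.882353 - 1 = 0.0075

0.0075


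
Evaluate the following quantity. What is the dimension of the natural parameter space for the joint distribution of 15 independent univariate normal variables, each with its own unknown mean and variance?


Exponential family dimension calculation:
Each univariate normal has two natural parameters (mu/sigma^2 and -1/(2 sigma^2)).
With 15 independent components, dim = 2 * 15 = 30.

30


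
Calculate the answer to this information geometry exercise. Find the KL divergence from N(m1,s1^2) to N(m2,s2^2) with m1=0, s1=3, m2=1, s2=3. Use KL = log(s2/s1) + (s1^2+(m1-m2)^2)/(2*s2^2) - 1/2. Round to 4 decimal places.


KL divergence between normal distributions:
KL = log(s2/s1) + (s1^2 + (m1-m2)^2)/(2*s2^2) - 1/2.
log(3/3) = 0.0.
(3^2 + (0-1)^2)/(2*3^2) = (9 + 1)/18 = 0.555556.
KL = 0.0 + 0.555556 - 0.5 = 0.0556

0.0556


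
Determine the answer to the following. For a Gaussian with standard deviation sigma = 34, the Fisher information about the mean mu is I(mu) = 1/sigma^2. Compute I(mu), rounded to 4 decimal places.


The Fisher information for the mean of a normal distribution is I(mu) = 1/sigma^2.
sigma = 34, so sigma^2 = 1156.
I(mu) = 1/1156 = 0.0009

0.0009


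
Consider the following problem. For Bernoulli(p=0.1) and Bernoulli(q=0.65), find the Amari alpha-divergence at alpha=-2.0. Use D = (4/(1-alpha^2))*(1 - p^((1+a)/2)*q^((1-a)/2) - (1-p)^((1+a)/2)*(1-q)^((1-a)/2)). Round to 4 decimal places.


Amari alpha-divergence:
D = (4/(1-alpha^2))*(1 - p^((1+a)/2)*q^((1-a)/2) - (1-p)^((1+a)/2)*(1-q)^((1-a)/2)).
alpha = -2.0, p = 0.1, q = 0.65.
e1 = (1+alpha)/2 = -0.5, e2 = (1-alpha)/2 = 1.5.
t1 = p^e1 * q^e2 = 0.1^-0.5 * 0.65^1.5 = 1.657181.
t2 = (1-p)^e1 * (1-q)^e2 = 0.9^-0.5 * 0.35^1.5 = 0.218263.
4/(1-alpha^2) = -1.333333.
D = -1.333333*(1 - 1.657181 - 0.218263) = 1.1673

1.1673


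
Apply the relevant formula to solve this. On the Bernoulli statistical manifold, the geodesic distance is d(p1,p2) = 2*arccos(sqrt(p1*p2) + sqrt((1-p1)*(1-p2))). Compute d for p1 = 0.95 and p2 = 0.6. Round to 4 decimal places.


Geodesic distance on Bernoulli manifold:
d(p1,p2) = 2*arccos(sqrt(p1*p2) + sqrt((1-p1)*(1-p2))).
sqrt(p1*p2) = sqrt(0.95*0.6) = 0.754983.
sqrt((1-p1)*(1-p2)) = sqrt(0.05*0.4) = 0.141421.
arg = 0.754983 + 0.141421 = 0.896405.
d = 2*arccos(0.896405) = 0.9184

0.9184


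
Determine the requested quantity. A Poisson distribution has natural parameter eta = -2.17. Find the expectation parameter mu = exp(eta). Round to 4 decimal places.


Expectation parameter for Poisson exponential family:
mu = exp(eta).
eta = -2.17.
mu = exp(-2.17) = 0.1142

0.1142


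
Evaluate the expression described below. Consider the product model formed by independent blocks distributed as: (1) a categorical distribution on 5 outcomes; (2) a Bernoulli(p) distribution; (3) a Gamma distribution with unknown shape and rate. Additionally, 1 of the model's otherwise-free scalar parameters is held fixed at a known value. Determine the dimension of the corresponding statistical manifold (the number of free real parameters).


The dimension of a statistical manifold equals the number of free
(independent) real parameters of the model. For a product of independent
blocks the parameter counts add.
- categorical on 5 outcomes (probabilities sum to 1): 5-1 = 4.
- Bernoulli (p): 1.
- Gamma (shape, rate): 2.
Total = 4 + 1 + 2 = 7.
1 parameter(s) fixed at known values: 7 - 1 = 6.
Dimension = 6

6


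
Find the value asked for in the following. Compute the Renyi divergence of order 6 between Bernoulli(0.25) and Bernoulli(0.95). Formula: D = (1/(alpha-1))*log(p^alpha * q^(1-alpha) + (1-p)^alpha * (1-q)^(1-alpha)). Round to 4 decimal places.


Renyi divergence of order alpha between Bernoulli distributions:
D = (1/(alpha-1))*log(p^alpha * q^(1-alpha) + (1-p)^alpha * (1-q)^(1-alpha)).
alpha = 6, p = 0.25, q = 0.95.
p^alpha * q^(1-alpha) = 0.25^6 * 0.95^-5 = 0.000316.
(1-p)^alpha * (1-q)^(1-alpha) = 0.75^6 * 0.05^-5 = 569531.25.
sum = 0.000316 + 569531.25 = 569531.250316.
D = (1/5)*log(569531.250316) = 2.6505

2.6505


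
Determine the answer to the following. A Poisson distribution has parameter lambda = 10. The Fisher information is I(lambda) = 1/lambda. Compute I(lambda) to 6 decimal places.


Fisher information for Poisson: I(lambda) = 1/lambda.
lambda = 10.
I(lambda) = 1/10 = 0.100000

0.100000


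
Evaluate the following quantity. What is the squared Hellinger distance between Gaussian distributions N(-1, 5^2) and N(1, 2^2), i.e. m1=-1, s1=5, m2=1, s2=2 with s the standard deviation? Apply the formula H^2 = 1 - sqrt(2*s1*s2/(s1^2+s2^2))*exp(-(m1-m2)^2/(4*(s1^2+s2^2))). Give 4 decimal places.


Squared Hellinger distance for Gaussians:
H^2 = 1 - sqrt(2*s1*s2/(s1^2+s2^2)) * exp(-(m1-m2)^2/(4*(s1^2+s2^2))).
s1^2 = 25, s2^2 = 4, s1^2+s2^2 = 29.
sqrt(2*5*2/(29)) = 0.830455.
(m1-m2)^2 = (-2)^2 = 4.
exp(-4/(4*29)) = exp(-0.034483) = 0.966105.
H^2 = 1 - 0.830455*0.966105 = 0.1977

0.1977


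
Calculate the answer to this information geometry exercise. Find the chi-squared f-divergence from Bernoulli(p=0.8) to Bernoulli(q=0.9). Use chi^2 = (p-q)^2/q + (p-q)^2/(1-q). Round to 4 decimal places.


Chi-squared divergence between Bernoulli distributions:
chi^2 = (p-q)^2/q + (p-q)^2/(1-q).
p = 0.8, q = 0.9, p-q = -0.1.
(p-q)^2 = 0.01.
term1 = 0.01/0.9 = 0.011111.
term2 = 0.01/0.1 = 0.1.
chi^2 = 0.011111 + 0.1 = 0.1111

0.1111


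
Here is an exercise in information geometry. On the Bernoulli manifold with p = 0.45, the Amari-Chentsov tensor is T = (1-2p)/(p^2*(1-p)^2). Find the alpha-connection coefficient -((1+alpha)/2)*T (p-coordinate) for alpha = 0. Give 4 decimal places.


Skewness (Amari-Chentsov) tensor: T = (1-2p)/(p^2*(1-p)^2).
p = 0.45, 1-2p = 0.1, p^2 = 0.2025, (1-p)^2 = 0.3025.
T = 0.1/(0.2025 * 0.3025) = 1.632486.
In the p-coordinate, Gamma^(alpha) = Gamma^(0) - (alpha/2)*T with Gamma^(0) = (1/2)*g'(p) = -T/2,
so Gamma^(alpha) = -((1+alpha)/2)*T.
alpha = 0, -(1+alpha)/2 = -0.5.
Gamma = -0.5 * 1.632486 = -0.8162

-0.8162


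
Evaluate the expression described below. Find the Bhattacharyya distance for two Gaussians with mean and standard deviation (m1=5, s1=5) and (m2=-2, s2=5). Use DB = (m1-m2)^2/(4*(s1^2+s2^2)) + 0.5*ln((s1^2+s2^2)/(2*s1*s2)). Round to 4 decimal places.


Bhattacharyya distance between two Gaussians:
DB = (m1-m2)^2/(4*(s1^2+s2^2)) + (1/2)*ln((s1^2+s2^2)/(2*s1*s2)).
(m1-m2)^2 = (7)^2 = 49.
s1^2+s2^2 = 25 + 25 = 50.
term1 = 49/200 = 0.245.
term2 = 0.5*ln(50/50.0) = 0.0.
DB = 0.245 + 0.0 = 0.2450

0.2450


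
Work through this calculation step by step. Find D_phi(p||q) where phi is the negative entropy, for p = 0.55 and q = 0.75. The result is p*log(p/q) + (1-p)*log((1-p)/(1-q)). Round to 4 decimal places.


Bregman divergence with negative entropy generator:
D = p*log(p/q) + (1-p)*log((1-p)/(1-q)).
p = 0.55, q = 0.75.
p*log(p/q) = 0.55*log(0.55/0.75) = -0.170585.
(1-p)*log((1-p)/(1-q)) = 0.45*log(0.45/0.25) = 0.264504.
D = -0.170585 + 0.264504 = 0.0939

0.0939


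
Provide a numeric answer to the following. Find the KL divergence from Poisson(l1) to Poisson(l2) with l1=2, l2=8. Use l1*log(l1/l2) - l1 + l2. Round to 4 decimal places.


KL divergence for Poisson:
KL = l1*log(l1/l2) - l1 + l2.
l1 = 2, l2 = 8.
log(2/8) = -1.386294.
l1*log(l1/l2) = 2 * -1.386294 = -2.772589.
KL = -2.772589 - 2 + 8 = 3.2274

3.2274


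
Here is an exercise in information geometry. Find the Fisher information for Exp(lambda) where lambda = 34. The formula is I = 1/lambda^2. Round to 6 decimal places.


Fisher information for exponential: I(lambda) = 1/lambda^2.
lambda = 34, lambda^2 = 1156.
I = 1/1156 = 0.000865

0.000865


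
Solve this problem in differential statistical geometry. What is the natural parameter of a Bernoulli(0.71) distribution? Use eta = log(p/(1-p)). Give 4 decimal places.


Natural parameter for Bernoulli: eta = log(p/(1-p)).
p = 0.71, 1-p = 0.29.
p/(1-p) = 2.448276.
eta = log(2.448276) = 0.8954

0.8954


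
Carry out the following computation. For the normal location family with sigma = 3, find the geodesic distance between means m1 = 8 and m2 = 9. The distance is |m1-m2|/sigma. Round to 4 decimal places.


On the fixed-variance normal subfamily, geodesic distance = |m1-m2|/sigma.
|8 - 9| = 1.
sigma = 3.
d = 1/3 = 0.3333

0.3333


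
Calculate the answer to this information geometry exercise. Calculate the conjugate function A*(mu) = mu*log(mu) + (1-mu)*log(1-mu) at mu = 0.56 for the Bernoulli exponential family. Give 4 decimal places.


Legendre transform for Bernoulli:
A*(mu) = mu*log(mu) + (1-mu)*log(1-mu).
mu = 0.56, 1-mu = 0.44.
mu*log(mu) = 0.56*log(0.56) = -0.324698.
(1-mu)*log(1-mu) = 0.44*log(0.44) = -0.361231.
A* = -0.324698 + -0.361231 = -0.6859

-0.6859


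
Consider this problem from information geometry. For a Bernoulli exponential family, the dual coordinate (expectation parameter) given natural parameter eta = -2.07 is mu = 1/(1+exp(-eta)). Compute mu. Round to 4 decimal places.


Dual coordinate (expectation parameter) for Bernoulli:
mu = 1/(1+exp(-eta)).
eta = -2.07.
exp(-eta) = exp(2.07) = 7.924823.
mu = 1/(1+7.924823) = 0.1120

0.1120


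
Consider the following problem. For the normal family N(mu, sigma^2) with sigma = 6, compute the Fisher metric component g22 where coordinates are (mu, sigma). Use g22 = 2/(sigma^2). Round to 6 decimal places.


For the 2-parameter normal family, the Fisher metric has:
  g11 = 1/sigma^2, g22 = 2/sigma^2.
sigma = 6, sigma^2 = 36.
g22 = 0.055556

0.055556


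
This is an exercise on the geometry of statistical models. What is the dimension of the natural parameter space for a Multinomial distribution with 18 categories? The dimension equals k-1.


Exponential family dimension calculation:
For Multinomial with k=18 categories, dim = k-1 = 17.

17


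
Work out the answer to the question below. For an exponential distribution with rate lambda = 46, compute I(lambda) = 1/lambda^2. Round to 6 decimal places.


Fisher information for exponential: I(lambda) = 1/lambda^2.
lambda = 46, lambda^2 = 2116.
I = 1/2116 = 0.000473

0.000473


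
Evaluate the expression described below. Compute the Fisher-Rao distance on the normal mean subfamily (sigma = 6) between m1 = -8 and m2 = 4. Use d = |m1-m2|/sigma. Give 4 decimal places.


On the fixed-variance normal subfamily, geodesic distance = |m1-m2|/sigma.
|-8 - 4| = 12.
sigma = 6.
d = 12/6 = 2.0000

2.0000


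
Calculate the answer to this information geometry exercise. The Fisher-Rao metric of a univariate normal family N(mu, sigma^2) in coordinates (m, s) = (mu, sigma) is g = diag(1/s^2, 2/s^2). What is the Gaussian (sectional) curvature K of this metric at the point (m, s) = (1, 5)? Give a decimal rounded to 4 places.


The metric has the form g = (A dm^2 + B ds^2)/s^2 with A = 1, B = 2.
Substitute u = sqrt(A/B)*m: g = B*(du^2 + ds^2)/s^2, i.e. B times the
Poincare upper half-plane metric, which has constant Gaussian curvature -1.
Scaling a 2D metric by a constant c divides the Gaussian curvature by c,
so K = -1/B = -1/(2) = -0.5000 everywhere (the point (m, s) = (1, 5) is irrelevant:
the curvature is constant).
The requested Gaussian curvature is K = -0.5000.

-0.5000


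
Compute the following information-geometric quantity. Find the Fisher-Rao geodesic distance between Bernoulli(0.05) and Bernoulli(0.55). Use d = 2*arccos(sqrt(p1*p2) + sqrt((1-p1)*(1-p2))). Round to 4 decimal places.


Geodesic distance on Bernoulli manifold:
d(p1,p2) = 2*arccos(sqrt(p1*p2) + sqrt((1-p1)*(1-p2))).
sqrt(p1*p2) = sqrt(0.05*0.55) = 0.165831.
sqrt((1-p1)*(1-p2)) = sqrt(0.95*0.45) = 0.653835.
arg = 0.165831 + 0.653835 = 0.819666.
d = 2*arccos(0.819666) = 1.2199

1.2199


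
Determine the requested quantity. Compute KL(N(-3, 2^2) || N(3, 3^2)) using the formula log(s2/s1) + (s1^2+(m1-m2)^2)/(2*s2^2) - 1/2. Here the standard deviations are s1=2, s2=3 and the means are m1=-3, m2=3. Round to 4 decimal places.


KL divergence between normal distributions:
KL = log(s2/s1) + (s1^2 + (m1-m2)^2)/(2*s2^2) - 1/2.
log(3/2) = 0.405465.
(2^2 + (-3-3)^2)/(2*3^2) = (4 + 36)/18 = 2.222222.
KL = 0.405465 + 2.222222 - 0.5 = 2.1277

2.1277


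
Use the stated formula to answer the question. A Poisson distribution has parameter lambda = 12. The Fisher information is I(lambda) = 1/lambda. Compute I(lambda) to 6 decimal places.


Fisher information for Poisson: I(lambda) = 1/lambda.
lambda = 12.
I(lambda) = 1/12 = 0.083333

0.083333


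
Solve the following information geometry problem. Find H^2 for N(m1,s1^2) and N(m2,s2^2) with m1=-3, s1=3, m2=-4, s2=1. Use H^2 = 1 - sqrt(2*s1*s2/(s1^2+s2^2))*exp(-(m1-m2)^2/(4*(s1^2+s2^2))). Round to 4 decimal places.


Squared Hellinger distance for Gaussians:
H^2 = 1 - sqrt(2*s1*s2/(s1^2+s2^2)) * exp(-(m1-m2)^2/(4*(s1^2+s2^2))).
s1^2 = 9, s2^2 = 1, s1^2+s2^2 = 10.
sqrt(2*3*1/(10)) = 0.774597.
(m1-m2)^2 = (1)^2 = 1.
exp(-1/(4*10)) = exp(-0.025) = 0.97531.
H^2 = 1 - 0.774597*0.97531 = 0.2445

0.2445


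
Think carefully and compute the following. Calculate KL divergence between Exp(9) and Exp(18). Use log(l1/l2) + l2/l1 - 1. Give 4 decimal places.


KL divergence for exponential family:
KL = log(l1/l2) + l2/l1 - 1.
log(9/18) = -0.693147.
18/9 = 2.0.
KL = -0.693147 + 2.0 - 1 = 0.3069

0.3069


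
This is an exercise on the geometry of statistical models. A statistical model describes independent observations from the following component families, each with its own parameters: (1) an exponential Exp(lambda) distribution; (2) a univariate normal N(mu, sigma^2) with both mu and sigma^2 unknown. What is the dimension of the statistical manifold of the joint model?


The dimension of a statistical manifold equals the number of free
(independent) real parameters of the model. For a product of independent
blocks the parameter counts add.
- exponential (lambda): 1.
- normal (mu, sigma^2): 2.
Total = 1 + 2 = 3.
Dimension = 3

3


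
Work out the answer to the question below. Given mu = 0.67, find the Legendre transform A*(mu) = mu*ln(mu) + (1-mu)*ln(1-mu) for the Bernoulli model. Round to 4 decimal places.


Legendre transform for Bernoulli:
A*(mu) = mu*log(mu) + (1-mu)*log(1-mu).
mu = 0.67, 1-mu = 0.33.
mu*log(mu) = 0.67*log(0.67) = -0.26832.
(1-mu)*log(1-mu) = 0.33*log(0.33) = -0.365859.
A* = -0.26832 + -0.365859 = -0.6342

-0.6342


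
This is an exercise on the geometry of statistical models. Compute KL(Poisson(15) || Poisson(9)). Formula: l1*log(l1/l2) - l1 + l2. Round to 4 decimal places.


KL divergence for Poisson:
KL = l1*log(l1/l2) - l1 + l2.
l1 = 15, l2 = 9.
log(15/9) = 0.510826.
l1*log(l1/l2) = 15 * 0.510826 = 7.662384.
KL = 7.662384 - 15 + 9 = 1.6624

1.6624


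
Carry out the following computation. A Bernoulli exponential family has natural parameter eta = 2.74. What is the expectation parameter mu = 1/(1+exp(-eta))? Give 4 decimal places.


Dual coordinate (expectation parameter) for Bernoulli:
mu = 1/(1+exp(-eta)).
eta = 2.74.
exp(-eta) = exp(-2.74) = 0.06457.
mu = 1/(1+0.06457) = 0.9393

0.9393


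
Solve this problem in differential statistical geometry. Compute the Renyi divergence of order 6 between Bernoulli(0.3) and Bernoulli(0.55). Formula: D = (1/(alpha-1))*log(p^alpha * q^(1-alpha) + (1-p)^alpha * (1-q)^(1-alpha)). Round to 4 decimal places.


Renyi divergence of order alpha between Bernoulli distributions:
D = (1/(alpha-1))*log(p^alpha * q^(1-alpha) + (1-p)^alpha * (1-q)^(1-alpha)).
alpha = 6, p = 0.3, q = 0.55.
p^alpha * q^(1-alpha) = 0.3^6 * 0.55^-5 = 0.014485.
(1-p)^alpha * (1-q)^(1-alpha) = 0.7^6 * 0.45^-5 = 6.375668.
sum = 0.014485 + 6.375668 = 6.390153.
D = (1/5)*log(6.390153) = 0.3710

0.3710


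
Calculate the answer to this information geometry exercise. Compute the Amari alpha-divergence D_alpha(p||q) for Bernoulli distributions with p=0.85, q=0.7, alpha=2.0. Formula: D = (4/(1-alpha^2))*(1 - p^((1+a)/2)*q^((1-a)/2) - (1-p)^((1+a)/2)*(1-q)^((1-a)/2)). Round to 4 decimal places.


Amari alpha-divergence:
D = (4/(1-alpha^2))*(1 - p^((1+a)/2)*q^((1-a)/2) - (1-p)^((1+a)/2)*(1-q)^((1-a)/2)).
alpha = 2.0, p = 0.85, q = 0.7.
e1 = (1+alpha)/2 = 1.5, e2 = (1-alpha)/2 = -0.5.
t1 = p^e1 * q^e2 = 0.85^1.5 * 0.7^-0.5 = 0.936654.
t2 = (1-p)^e1 * (1-q)^e2 = 0.15^1.5 * 0.3^-0.5 = 0.106066.
4/(1-alpha^2) = -1.333333.
D = -1.333333*(1 - 0.936654 - 0.106066) = 0.0570

0.0570
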